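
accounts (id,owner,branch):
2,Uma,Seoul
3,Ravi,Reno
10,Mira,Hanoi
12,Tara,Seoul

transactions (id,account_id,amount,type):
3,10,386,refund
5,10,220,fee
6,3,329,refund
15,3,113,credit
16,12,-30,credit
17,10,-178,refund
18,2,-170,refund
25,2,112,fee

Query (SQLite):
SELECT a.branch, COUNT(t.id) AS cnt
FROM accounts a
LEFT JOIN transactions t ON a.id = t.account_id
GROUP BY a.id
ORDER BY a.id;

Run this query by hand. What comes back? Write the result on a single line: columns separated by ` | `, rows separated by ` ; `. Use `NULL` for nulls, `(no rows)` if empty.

LEFT JOIN keeps every accounts row; unmatched ones get NULL for transactions columns.
Group by accounts.id and compute COUNT(t.id). COUNT(col) of an all-NULL group is 0.
  2: ids {18, 25} → COUNT(t.id)=2
  3: ids {6, 15} → COUNT(t.id)=2
  10: ids {3, 5, 17} → COUNT(t.id)=3
  12: ids {16} → COUNT(t.id)=1

Seoul | 2 ; Reno | 2 ; Hanoi | 3 ; Seoul | 1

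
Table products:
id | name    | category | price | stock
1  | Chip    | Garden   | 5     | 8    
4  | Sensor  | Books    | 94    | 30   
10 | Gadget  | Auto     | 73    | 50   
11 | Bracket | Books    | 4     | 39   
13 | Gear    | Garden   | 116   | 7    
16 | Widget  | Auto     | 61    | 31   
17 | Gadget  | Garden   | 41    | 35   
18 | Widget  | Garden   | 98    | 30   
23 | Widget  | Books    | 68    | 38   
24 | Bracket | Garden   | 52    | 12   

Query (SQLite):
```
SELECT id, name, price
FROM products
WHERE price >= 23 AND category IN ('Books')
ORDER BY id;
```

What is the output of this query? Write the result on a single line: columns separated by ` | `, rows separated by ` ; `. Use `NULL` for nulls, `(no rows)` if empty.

price >= 23: ids {4, 10, 13, 16, 17, 18, 23, 24}
category IN ('Books'): ids {4, 11, 23}
Combine with AND.

4 | Sensor | 94 ; 23 | Widget | 68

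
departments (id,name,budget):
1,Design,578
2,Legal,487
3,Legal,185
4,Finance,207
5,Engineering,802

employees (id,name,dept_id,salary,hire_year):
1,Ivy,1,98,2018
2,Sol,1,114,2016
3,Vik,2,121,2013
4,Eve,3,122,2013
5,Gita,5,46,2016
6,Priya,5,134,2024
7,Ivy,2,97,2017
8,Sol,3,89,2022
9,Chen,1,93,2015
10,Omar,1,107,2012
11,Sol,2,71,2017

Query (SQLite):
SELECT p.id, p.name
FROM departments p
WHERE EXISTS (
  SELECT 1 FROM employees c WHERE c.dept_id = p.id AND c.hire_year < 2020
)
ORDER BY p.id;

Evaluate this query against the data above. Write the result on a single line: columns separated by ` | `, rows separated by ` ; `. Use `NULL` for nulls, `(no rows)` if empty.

1 | Design ; 2 | Legal ; 3 | Legal ; 5 | Engineering

For each departments row, check whether any employees with matching dept_id has hire_year < 2020.
Keep rows where that is true.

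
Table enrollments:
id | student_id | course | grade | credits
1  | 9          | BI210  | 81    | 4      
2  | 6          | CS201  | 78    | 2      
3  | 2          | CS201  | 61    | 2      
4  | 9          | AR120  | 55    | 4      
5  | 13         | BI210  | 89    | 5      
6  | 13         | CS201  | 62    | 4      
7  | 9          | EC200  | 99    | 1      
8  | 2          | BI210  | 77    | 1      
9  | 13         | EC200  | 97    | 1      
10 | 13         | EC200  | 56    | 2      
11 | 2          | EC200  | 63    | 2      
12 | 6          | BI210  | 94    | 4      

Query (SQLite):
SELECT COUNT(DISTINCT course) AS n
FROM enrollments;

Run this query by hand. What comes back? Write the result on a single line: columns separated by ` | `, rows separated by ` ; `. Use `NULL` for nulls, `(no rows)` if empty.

4

Count distinct non-NULL course values.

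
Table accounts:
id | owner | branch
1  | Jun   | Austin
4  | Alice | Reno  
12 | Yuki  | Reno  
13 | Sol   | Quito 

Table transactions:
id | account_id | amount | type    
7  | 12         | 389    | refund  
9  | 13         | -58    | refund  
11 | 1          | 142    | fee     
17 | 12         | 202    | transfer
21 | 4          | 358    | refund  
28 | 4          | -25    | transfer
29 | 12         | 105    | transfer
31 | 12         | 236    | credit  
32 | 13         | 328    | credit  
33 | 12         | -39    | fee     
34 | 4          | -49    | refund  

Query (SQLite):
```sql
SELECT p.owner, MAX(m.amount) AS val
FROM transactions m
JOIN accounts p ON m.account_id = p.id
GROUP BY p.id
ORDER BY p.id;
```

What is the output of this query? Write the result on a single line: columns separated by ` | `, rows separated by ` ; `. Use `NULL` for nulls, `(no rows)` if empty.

Jun | 142 ; Alice | 358 ; Yuki | 389 ; Sol | 328

Join each transactions row to its accounts via account_id.
Group joined rows by accounts.id; compute MAX(m.amount) per group.
  1: ids {11} → MAX(m.amount)=142
  4: ids {21, 28, 34} → MAX(m.amount)=358
  12: ids {7, 17, 29, 31, 33} → MAX(m.amount)=389
  13: ids {9, 32} → MAX(m.amount)=328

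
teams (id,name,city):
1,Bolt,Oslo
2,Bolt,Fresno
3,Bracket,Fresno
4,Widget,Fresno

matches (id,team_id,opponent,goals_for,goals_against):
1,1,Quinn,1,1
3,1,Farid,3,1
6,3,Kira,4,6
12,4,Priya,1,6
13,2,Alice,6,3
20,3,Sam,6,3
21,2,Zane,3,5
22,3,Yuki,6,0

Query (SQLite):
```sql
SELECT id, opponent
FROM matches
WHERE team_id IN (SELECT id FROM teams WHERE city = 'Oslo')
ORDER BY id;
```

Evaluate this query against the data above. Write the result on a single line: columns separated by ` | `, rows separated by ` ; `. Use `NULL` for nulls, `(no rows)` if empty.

Inner query: teams.id where city = 'Oslo'.
Outer: keep matches rows whose team_id is in that set.
Inner query → {1}

1 | Quinn ; 3 | Farid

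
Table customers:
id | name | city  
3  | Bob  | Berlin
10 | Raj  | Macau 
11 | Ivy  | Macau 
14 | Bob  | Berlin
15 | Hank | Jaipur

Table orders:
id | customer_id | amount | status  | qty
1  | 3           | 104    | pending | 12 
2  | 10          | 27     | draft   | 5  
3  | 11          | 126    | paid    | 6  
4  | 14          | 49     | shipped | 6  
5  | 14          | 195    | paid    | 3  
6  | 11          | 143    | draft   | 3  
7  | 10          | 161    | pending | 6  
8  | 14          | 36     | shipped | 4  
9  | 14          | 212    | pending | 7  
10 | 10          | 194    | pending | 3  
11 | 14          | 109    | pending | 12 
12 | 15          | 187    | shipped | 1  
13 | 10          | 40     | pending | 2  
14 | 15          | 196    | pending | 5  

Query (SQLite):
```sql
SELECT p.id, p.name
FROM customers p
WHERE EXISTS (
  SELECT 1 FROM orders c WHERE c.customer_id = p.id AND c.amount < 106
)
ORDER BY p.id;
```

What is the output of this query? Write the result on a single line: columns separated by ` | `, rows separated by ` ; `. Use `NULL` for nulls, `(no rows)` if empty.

For each customers row, check whether any orders with matching customer_id has amount < 106.
Keep rows where that is true.

3 | Bob ; 10 | Raj ; 14 | Bob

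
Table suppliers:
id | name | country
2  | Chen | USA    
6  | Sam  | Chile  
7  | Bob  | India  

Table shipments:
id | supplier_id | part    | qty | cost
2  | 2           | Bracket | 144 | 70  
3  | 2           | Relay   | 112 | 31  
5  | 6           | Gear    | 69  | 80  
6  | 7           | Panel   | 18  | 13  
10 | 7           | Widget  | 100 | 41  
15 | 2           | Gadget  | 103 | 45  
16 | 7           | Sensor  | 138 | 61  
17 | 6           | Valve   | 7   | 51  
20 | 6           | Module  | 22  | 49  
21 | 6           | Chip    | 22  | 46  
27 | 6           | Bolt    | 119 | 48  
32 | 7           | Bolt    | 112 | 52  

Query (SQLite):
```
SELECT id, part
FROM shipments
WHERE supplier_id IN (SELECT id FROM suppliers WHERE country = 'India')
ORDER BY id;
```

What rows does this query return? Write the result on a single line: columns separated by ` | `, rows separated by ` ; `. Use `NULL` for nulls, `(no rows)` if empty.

Inner query: suppliers.id where country = 'India'.
Outer: keep shipments rows whose supplier_id is in that set.
Inner query → {7}

6 | Panel ; 10 | Widget ; 16 | Sensor ; 32 | Bolt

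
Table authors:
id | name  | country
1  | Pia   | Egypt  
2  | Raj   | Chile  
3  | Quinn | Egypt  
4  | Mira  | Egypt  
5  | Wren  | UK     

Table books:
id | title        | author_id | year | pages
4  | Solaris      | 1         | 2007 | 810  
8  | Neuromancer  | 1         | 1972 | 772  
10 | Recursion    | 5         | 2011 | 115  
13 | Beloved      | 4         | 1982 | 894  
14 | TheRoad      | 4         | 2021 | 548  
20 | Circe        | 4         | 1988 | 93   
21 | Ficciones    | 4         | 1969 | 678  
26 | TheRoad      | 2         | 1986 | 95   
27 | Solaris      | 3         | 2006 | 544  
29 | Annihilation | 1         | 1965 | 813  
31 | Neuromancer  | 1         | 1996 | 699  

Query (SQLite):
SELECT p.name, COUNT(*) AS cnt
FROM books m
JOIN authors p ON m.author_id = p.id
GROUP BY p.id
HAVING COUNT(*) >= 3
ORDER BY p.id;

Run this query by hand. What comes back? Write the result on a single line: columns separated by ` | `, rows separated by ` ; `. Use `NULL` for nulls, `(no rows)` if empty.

Join each books row to its authors via author_id.
Group joined rows by authors.id; compute COUNT(*) per group.
HAVING: keep groups with count ≥ 3.
  1: ids {4, 8, 29, 31} → COUNT(*)=4
  2: ids {26} → COUNT(*)=1
  3: ids {27} → COUNT(*)=1
  4: ids {13, 14, 20, 21} → COUNT(*)=4
  5: ids {10} → COUNT(*)=1

Pia | 4 ; Mira | 4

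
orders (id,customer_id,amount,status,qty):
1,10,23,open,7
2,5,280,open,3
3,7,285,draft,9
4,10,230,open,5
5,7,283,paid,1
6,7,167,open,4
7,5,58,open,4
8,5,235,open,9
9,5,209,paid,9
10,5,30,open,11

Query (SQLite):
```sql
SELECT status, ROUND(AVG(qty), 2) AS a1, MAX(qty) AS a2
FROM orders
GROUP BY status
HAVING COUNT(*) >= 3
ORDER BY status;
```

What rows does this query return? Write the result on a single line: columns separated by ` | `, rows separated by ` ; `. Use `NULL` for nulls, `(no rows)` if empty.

open | 6.14 | 11

Group orders by status.
Per group compute: ROUND(AVG(qty), 2), MAX(qty).
HAVING: drop groups with fewer than 3 rows.
  draft: ids {3} → ROUND(AVG(qty), 2)=9, MAX(qty)=9
  open: ids {1, 2, 4, 6, 7, 8, 10} → ROUND(AVG(qty), 2)=6.14, MAX(qty)=11
  paid: ids {5, 9} → ROUND(AVG(qty), 2)=5, MAX(qty)=9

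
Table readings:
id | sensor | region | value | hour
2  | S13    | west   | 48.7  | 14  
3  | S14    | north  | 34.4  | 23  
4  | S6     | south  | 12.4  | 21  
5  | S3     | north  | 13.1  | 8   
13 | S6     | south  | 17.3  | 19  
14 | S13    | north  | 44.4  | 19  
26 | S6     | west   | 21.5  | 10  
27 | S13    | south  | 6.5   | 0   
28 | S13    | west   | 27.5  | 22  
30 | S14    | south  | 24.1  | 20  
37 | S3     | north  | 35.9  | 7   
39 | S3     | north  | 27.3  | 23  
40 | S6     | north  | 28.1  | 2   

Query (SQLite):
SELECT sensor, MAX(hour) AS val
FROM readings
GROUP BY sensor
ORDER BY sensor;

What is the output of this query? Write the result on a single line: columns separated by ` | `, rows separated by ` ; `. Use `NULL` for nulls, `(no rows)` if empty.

S13 | 22 ; S14 | 23 ; S3 | 23 ; S6 | 21

Partition readings by sensor; compute MAX(hour) within each group.
  S13: ids {2, 14, 27, 28} → MAX(hour)=22
  S14: ids {3, 30} → MAX(hour)=23
  S3: ids {5, 37, 39} → MAX(hour)=23
  S6: ids {4, 13, 26, 40} → MAX(hour)=21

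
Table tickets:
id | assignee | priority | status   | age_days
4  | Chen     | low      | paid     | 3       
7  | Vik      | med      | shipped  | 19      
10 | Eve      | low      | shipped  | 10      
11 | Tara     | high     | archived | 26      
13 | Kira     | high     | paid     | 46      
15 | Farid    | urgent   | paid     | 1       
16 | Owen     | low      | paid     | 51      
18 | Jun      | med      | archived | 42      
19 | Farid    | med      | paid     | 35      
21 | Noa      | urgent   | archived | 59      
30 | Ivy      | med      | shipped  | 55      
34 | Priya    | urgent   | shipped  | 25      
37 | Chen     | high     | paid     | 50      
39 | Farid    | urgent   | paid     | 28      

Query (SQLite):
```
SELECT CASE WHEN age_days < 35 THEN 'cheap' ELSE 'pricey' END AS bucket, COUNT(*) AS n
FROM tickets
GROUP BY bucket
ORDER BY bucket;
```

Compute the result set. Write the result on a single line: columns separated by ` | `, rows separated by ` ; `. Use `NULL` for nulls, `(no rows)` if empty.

Bucket rows by age_days < 35 → 'cheap' else 'pricey'; count each bucket.

cheap | 7 ; pricey | 7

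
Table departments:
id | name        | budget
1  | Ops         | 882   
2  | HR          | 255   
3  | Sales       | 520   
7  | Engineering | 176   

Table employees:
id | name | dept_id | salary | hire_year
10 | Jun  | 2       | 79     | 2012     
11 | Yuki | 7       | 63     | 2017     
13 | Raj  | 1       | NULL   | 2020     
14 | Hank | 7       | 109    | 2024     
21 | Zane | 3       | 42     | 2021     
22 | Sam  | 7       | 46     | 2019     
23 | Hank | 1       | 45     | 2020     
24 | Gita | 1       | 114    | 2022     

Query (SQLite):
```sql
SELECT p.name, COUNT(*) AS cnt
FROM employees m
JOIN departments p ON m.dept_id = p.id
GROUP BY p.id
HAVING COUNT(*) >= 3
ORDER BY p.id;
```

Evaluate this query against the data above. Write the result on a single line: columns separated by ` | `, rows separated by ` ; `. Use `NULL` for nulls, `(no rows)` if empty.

Join each employees row to its departments via dept_id.
Group joined rows by departments.id; compute COUNT(*) per group.
HAVING: keep groups with count ≥ 3.
  1: ids {13, 23, 24} → COUNT(*)=3
  2: ids {10} → COUNT(*)=1
  3: ids {21} → COUNT(*)=1
  7: ids {11, 14, 22} → COUNT(*)=3

Ops | 3 ; Engineering | 3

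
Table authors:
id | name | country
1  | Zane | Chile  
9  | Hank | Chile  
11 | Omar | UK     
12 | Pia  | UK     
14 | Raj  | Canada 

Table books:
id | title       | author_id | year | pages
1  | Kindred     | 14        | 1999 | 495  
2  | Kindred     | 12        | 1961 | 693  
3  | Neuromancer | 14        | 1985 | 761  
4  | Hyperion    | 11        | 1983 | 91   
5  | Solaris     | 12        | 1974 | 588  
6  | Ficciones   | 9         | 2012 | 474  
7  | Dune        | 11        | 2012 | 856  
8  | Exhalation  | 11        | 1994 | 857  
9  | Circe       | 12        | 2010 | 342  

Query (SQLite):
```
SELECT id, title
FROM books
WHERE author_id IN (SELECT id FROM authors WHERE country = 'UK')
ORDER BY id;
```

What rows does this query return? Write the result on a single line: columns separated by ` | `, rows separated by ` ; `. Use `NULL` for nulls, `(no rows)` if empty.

2 | Kindred ; 4 | Hyperion ; 5 | Solaris ; 7 | Dune ; 8 | Exhalation ; 9 | Circe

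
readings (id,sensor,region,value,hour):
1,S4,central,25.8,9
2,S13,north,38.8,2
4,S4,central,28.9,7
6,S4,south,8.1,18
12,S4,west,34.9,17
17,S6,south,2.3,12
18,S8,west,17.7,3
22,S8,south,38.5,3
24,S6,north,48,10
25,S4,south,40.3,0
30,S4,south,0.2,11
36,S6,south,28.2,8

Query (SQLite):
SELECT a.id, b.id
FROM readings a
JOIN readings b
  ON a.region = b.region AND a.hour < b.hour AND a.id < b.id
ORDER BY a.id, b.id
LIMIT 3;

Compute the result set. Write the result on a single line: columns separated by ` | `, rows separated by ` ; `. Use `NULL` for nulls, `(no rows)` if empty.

Pairs (a,b) with same region, a.hour < b.hour, a.id < b.id.
region groups: central:{1,4} north:{2,24} south:{6,17,22,25,30,36} west:{12,18}
Ordered by (a.id, b.id); first 3.

2 | 24 ; 22 | 30 ; 22 | 36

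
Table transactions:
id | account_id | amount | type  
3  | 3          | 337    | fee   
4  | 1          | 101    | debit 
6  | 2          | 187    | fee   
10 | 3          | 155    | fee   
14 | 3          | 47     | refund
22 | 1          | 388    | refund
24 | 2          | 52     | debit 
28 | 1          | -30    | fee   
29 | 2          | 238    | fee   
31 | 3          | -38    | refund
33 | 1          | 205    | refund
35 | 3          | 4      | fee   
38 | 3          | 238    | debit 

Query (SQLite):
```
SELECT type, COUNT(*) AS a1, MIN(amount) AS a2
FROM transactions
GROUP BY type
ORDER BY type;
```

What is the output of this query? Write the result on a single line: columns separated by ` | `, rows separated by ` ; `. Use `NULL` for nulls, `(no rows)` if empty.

debit | 3 | 52 ; fee | 6 | -30 ; refund | 4 | -38

Group transactions by type.
Per group compute: COUNT(*), MIN(amount).
  debit: ids {4, 24, 38} → COUNT(*)=3, MIN(amount)=52
  fee: ids {3, 6, 10, 28, 29, 35} → COUNT(*)=6, MIN(amount)=-30
  refund: ids {14, 22, 31, 33} → COUNT(*)=4, MIN(amount)=-38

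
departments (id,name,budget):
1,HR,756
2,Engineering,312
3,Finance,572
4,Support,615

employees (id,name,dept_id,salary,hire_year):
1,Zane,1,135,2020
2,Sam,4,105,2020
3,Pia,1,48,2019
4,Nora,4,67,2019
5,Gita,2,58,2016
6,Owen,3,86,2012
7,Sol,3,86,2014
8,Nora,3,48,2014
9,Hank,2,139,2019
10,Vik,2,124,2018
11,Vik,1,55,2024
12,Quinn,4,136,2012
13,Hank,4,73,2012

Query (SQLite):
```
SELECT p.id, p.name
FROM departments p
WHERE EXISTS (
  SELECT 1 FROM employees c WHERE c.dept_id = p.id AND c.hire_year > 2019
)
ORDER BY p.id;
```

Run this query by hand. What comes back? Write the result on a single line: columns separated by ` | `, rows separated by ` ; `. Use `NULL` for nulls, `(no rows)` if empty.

1 | HR ; 4 | Support

For each departments row, check whether any employees with matching dept_id has hire_year > 2019.
Keep rows where that is true.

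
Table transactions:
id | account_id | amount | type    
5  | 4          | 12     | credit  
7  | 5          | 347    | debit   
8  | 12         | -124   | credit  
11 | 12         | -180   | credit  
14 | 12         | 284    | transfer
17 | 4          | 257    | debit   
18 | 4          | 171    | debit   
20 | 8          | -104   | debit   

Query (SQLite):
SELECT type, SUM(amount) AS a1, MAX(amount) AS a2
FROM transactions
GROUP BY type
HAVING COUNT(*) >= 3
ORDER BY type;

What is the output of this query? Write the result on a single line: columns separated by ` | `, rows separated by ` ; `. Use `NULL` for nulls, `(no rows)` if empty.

credit | -292 | 12 ; debit | 671 | 347

Group transactions by type.
Per group compute: SUM(amount), MAX(amount).
HAVING: drop groups with fewer than 3 rows.
  credit: ids {5, 8, 11} → SUM(amount)=-292, MAX(amount)=12
  debit: ids {7, 17, 18, 20} → SUM(amount)=671, MAX(amount)=347
  transfer: ids {14} → SUM(amount)=284, MAX(amount)=284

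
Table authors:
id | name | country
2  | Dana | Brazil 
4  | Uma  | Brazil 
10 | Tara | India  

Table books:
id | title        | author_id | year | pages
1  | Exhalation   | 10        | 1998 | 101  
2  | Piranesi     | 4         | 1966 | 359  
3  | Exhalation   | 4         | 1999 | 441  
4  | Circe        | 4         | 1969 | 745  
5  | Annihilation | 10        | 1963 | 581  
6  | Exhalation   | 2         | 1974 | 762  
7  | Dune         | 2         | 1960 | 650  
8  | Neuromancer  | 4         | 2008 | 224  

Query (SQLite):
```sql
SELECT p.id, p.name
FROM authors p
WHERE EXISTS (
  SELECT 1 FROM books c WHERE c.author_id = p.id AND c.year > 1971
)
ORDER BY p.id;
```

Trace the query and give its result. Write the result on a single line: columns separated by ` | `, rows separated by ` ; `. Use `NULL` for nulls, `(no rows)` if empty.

For each authors row, check whether any books with matching author_id has year > 1971.
Keep rows where that is true.

2 | Dana ; 4 | Uma ; 10 | Tara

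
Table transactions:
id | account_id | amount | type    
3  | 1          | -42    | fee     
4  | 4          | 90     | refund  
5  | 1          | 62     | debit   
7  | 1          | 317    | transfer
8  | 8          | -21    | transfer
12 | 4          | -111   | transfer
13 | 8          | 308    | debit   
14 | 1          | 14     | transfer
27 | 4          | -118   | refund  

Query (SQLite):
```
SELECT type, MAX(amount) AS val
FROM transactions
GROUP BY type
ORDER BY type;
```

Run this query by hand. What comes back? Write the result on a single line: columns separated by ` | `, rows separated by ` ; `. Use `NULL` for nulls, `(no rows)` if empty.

debit | 308 ; fee | -42 ; refund | 90 ; transfer | 317

Partition transactions by type; compute MAX(amount) within each group.
  debit: ids {5, 13} → MAX(amount)=308
  fee: ids {3} → MAX(amount)=-42
  refund: ids {4, 27} → MAX(amount)=90
  transfer: ids {7, 8, 12, 14} → MAX(amount)=317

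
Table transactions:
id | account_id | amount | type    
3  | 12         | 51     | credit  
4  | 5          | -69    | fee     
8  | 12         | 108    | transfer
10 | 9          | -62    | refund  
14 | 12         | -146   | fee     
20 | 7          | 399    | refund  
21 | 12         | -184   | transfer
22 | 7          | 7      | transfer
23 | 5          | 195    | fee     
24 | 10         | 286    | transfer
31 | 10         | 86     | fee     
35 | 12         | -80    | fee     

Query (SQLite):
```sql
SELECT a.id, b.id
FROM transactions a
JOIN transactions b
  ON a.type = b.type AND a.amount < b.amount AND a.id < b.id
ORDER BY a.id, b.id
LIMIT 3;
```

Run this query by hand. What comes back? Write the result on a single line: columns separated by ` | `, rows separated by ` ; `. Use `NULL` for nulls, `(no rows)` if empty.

4 | 23 ; 4 | 31 ; 8 | 24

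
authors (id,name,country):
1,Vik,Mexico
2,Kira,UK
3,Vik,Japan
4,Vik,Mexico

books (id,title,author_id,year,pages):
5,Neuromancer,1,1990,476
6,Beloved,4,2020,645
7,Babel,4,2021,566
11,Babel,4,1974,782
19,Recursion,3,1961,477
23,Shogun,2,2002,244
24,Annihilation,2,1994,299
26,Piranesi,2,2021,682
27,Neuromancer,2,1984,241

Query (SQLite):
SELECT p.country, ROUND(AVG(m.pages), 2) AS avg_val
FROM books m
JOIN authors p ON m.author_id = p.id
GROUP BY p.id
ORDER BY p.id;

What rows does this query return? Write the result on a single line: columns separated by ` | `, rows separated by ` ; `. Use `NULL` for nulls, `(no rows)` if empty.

Mexico | 476 ; UK | 366.5 ; Japan | 477 ; Mexico | 664.33

Join each books row to its authors via author_id.
Group joined rows by authors.id; compute ROUND(AVG(m.pages), 2) per group.
  1: ids {5} → ROUND(AVG(m.pages), 2)=476
  2: ids {23, 24, 26, 27} → ROUND(AVG(m.pages), 2)=366.5
  3: ids {19} → ROUND(AVG(m.pages), 2)=477
  4: ids {6, 7, 11} → ROUND(AVG(m.pages), 2)=664.33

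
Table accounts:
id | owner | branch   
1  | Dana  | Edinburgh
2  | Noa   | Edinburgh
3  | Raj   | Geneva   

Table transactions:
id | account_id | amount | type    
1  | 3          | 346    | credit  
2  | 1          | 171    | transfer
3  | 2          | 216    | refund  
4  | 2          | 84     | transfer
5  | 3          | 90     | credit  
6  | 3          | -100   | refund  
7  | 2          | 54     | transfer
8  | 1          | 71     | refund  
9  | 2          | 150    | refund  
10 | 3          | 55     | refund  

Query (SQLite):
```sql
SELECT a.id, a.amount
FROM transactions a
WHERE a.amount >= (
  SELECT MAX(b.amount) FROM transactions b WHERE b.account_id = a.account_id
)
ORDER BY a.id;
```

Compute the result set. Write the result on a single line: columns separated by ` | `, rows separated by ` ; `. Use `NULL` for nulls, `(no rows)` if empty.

For each transactions row a, compute MAX(amount) over rows sharing a.account_id.
Keep row a if a.amount >= that per-group MAX.
  account_id=1: MAX(amount) = 171
  account_id=2: MAX(amount) = 216
  account_id=3: MAX(amount) = 346

1 | 346 ; 2 | 171 ; 3 | 216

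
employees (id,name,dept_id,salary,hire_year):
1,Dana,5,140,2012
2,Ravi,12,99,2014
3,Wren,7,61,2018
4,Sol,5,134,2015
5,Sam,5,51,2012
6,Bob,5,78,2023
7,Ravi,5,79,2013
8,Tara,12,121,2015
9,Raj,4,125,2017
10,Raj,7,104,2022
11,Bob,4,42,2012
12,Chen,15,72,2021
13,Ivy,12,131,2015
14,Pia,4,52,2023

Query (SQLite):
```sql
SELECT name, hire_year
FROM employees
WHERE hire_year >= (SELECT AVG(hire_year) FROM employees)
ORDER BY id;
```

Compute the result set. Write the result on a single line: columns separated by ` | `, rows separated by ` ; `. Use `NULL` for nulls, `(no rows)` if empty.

Wren | 2018 ; Bob | 2023 ; Raj | 2017 ; Raj | 2022 ; Chen | 2021 ; Pia | 2023

Scalar subquery: AVG(hire_year) over all employees rows = 2016.571429 (≈; comparison uses full precision).
Keep rows where hire_year >= that value.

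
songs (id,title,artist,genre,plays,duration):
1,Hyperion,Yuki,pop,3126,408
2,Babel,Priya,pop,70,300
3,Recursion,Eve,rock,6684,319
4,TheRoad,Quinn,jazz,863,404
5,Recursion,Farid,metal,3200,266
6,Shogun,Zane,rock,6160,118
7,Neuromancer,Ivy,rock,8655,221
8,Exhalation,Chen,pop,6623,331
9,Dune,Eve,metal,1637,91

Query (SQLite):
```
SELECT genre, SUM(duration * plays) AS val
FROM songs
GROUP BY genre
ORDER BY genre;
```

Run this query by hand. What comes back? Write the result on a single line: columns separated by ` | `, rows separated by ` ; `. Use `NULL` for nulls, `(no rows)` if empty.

For each row compute duration * plays.
Group by genre; take SUM of the expression per group.
  jazz: ids {4} → SUM(duration * plays)=348652
  metal: ids {5, 9} → SUM(duration * plays)=1000167
  pop: ids {1, 2, 8} → SUM(duration * plays)=3488621
  rock: ids {3, 6, 7} → SUM(duration * plays)=4771831

jazz | 348652 ; metal | 1000167 ; pop | 3488621 ; rock | 4771831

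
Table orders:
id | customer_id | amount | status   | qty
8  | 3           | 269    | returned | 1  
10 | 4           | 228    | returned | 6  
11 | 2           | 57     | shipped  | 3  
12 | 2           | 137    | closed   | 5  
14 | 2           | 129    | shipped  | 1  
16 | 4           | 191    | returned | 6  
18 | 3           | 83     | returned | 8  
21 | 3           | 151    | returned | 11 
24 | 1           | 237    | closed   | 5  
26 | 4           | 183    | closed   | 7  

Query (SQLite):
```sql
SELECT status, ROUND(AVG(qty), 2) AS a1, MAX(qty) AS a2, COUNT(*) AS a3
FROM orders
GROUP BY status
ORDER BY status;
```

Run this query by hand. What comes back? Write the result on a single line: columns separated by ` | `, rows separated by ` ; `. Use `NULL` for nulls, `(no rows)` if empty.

closed | 5.67 | 7 | 3 ; returned | 6.4 | 11 | 5 ; shipped | 2 | 3 | 2

Group orders by status.
Per group compute: ROUND(AVG(qty), 2), MAX(qty), COUNT(*).
  closed: ids {12, 24, 26} → ROUND(AVG(qty), 2)=5.67, MAX(qty)=7, COUNT(*)=3
  returned: ids {8, 10, 16, 18, 21} → ROUND(AVG(qty), 2)=6.4, MAX(qty)=11, COUNT(*)=5
  shipped: ids {11, 14} → ROUND(AVG(qty), 2)=2, MAX(qty)=3, COUNT(*)=2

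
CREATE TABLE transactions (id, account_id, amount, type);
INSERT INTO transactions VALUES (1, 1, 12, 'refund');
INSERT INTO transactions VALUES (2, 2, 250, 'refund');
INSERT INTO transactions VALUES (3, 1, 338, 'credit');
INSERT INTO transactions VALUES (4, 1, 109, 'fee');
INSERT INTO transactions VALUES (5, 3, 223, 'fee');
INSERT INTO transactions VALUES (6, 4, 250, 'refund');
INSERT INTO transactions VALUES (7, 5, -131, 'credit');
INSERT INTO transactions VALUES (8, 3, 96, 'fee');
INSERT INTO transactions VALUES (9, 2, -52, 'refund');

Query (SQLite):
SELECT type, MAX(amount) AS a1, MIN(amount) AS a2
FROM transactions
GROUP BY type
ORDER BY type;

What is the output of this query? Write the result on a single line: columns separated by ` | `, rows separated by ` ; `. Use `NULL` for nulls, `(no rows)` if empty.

credit | 338 | -131 ; fee | 223 | 96 ; refund | 250 | -52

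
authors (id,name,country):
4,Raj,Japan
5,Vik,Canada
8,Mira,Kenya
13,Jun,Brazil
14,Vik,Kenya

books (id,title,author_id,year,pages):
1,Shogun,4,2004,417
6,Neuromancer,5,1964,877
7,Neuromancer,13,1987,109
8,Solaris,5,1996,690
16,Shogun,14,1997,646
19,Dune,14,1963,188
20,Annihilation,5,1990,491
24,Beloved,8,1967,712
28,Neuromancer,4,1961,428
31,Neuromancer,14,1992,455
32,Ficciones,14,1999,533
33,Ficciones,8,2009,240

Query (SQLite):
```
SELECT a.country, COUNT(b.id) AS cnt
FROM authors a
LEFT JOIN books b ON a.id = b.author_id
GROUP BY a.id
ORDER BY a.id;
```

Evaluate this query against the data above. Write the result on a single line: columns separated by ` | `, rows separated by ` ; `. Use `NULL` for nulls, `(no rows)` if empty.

Japan | 2 ; Canada | 3 ; Kenya | 2 ; Brazil | 1 ; Kenya | 4

LEFT JOIN keeps every authors row; unmatched ones get NULL for books columns.
Group by authors.id and compute COUNT(b.id). COUNT(col) of an all-NULL group is 0.
  4: ids {1, 28} → COUNT(b.id)=2
  5: ids {6, 8, 20} → COUNT(b.id)=3
  8: ids {24, 33} → COUNT(b.id)=2
  13: ids {7} → COUNT(b.id)=1
  14: ids {16, 19, 31, 32} → COUNT(b.id)=4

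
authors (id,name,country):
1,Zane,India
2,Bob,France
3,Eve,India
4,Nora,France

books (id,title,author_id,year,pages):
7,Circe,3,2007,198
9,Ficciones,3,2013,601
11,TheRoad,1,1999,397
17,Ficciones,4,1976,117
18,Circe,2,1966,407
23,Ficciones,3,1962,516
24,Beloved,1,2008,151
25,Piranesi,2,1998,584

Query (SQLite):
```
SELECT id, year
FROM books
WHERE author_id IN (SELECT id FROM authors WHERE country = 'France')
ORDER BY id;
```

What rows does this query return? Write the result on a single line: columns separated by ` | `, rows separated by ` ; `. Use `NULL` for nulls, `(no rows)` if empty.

Inner query: authors.id where country = 'France'.
Outer: keep books rows whose author_id is in that set.
Inner query → {2, 4}

17 | 1976 ; 18 | 1966 ; 25 | 1998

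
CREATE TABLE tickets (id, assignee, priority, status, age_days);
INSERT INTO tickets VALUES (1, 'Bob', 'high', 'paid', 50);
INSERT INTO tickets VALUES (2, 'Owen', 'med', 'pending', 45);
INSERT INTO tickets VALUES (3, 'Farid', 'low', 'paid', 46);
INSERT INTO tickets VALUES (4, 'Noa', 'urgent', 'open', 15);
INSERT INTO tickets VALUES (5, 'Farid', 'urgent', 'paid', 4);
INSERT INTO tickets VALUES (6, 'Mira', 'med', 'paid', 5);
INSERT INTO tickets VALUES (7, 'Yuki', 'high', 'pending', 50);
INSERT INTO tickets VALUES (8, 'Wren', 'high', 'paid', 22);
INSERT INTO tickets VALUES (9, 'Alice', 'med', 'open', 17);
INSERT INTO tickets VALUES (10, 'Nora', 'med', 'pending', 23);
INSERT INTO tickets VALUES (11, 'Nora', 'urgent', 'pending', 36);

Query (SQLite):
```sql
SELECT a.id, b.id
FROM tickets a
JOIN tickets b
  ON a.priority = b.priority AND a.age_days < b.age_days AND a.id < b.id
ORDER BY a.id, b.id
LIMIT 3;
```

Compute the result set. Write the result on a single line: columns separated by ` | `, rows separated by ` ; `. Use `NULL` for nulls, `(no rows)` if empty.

4 | 11 ; 5 | 11 ; 6 | 9

Pairs (a,b) with same priority, a.age_days < b.age_days, a.id < b.id.
priority groups: high:{1,7,8} low:{3} med:{2,6,9,10} urgent:{4,5,11}
Ordered by (a.id, b.id); first 3.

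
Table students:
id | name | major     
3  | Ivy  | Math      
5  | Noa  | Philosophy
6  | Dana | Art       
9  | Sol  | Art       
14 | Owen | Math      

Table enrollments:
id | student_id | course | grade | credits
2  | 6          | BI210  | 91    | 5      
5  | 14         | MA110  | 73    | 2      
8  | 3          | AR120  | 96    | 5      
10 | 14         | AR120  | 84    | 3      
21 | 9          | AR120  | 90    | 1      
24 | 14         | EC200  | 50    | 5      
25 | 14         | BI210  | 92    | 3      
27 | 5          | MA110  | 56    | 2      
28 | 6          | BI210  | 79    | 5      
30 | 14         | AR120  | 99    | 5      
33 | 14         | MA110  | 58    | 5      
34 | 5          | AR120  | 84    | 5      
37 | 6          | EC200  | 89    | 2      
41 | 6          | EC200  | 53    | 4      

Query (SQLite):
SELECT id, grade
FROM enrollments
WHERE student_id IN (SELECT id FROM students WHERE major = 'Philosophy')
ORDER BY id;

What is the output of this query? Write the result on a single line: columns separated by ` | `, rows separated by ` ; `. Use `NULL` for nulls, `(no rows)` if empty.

Inner query: students.id where major = 'Philosophy'.
Outer: keep enrollments rows whose student_id is in that set.
Inner query → {5}

27 | 56 ; 34 | 84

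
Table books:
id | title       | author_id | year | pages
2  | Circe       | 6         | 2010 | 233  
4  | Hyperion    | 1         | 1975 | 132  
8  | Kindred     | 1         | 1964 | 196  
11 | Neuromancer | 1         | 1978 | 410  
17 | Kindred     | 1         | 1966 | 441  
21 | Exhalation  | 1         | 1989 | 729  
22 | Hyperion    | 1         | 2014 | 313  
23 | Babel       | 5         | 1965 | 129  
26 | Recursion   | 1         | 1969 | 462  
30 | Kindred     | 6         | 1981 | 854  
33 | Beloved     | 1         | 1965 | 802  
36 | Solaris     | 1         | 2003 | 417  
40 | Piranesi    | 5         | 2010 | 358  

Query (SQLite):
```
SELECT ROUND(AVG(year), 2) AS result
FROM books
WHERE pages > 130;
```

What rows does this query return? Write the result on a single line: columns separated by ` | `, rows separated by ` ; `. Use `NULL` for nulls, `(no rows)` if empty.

Rows where pages > 130 → year values: [2010, 1975, 1964, 1978, 1966, 1989, 2014, 1969, 1981, 1965, 2003, 2010].
AVG = 23824 / 12 (rounded to 2 dp).

1985.33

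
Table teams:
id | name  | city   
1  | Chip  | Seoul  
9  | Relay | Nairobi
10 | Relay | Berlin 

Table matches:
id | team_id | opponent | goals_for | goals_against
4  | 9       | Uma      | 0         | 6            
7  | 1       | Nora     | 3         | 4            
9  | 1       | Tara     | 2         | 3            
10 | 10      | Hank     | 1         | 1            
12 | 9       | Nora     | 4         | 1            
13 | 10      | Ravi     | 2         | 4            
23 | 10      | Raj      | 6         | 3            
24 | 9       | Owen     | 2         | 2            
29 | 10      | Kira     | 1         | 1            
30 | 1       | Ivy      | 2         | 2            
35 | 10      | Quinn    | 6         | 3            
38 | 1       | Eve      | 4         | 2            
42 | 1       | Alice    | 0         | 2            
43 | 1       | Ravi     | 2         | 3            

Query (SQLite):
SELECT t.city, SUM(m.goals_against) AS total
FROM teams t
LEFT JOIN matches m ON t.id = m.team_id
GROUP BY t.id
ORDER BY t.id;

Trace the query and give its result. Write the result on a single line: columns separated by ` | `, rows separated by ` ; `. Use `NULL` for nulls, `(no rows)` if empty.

Seoul | 16 ; Nairobi | 9 ; Berlin | 12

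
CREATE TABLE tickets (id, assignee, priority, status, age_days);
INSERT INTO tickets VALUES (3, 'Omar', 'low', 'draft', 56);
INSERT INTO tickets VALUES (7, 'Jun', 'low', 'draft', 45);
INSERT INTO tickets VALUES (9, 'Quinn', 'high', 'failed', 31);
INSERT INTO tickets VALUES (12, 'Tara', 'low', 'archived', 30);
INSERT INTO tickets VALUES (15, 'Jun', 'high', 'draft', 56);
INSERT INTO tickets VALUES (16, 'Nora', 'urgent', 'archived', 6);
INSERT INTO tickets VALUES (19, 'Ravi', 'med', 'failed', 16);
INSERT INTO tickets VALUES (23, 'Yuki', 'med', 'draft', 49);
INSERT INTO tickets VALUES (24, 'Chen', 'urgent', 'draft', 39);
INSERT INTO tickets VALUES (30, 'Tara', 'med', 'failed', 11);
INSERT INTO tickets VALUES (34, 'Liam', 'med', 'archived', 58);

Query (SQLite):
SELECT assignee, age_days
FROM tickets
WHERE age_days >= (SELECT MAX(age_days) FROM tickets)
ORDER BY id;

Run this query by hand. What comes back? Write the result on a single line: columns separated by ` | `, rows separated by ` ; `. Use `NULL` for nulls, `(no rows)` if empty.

Scalar subquery: MAX(age_days) over all tickets rows = 58.
Keep rows where age_days >= that value.

Liam | 58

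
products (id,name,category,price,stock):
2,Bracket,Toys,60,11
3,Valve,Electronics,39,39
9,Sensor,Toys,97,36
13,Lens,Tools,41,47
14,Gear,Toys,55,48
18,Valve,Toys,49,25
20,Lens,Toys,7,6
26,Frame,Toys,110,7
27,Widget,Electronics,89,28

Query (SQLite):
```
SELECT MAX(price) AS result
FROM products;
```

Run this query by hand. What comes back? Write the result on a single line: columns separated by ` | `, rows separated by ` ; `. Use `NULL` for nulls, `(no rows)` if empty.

110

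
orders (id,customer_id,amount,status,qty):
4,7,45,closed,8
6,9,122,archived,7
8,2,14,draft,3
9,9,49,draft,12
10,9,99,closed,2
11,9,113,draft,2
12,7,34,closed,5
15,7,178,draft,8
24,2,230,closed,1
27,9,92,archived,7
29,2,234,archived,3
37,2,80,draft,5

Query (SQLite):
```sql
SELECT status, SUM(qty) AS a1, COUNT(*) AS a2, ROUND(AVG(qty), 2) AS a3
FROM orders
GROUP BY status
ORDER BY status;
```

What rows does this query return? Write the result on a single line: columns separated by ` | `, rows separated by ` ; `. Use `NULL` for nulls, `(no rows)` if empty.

Group orders by status.
Per group compute: SUM(qty), COUNT(*), ROUND(AVG(qty), 2).
  archived: ids {6, 27, 29} → SUM(qty)=17, COUNT(*)=3, ROUND(AVG(qty), 2)=5.67
  closed: ids {4, 10, 12, 24} → SUM(qty)=16, COUNT(*)=4, ROUND(AVG(qty), 2)=4
  draft: ids {8, 9, 11, 15, 37} → SUM(qty)=30, COUNT(*)=5, ROUND(AVG(qty), 2)=6

archived | 17 | 3 | 5.67 ; closed | 16 | 4 | 4 ; draft | 30 | 5 | 6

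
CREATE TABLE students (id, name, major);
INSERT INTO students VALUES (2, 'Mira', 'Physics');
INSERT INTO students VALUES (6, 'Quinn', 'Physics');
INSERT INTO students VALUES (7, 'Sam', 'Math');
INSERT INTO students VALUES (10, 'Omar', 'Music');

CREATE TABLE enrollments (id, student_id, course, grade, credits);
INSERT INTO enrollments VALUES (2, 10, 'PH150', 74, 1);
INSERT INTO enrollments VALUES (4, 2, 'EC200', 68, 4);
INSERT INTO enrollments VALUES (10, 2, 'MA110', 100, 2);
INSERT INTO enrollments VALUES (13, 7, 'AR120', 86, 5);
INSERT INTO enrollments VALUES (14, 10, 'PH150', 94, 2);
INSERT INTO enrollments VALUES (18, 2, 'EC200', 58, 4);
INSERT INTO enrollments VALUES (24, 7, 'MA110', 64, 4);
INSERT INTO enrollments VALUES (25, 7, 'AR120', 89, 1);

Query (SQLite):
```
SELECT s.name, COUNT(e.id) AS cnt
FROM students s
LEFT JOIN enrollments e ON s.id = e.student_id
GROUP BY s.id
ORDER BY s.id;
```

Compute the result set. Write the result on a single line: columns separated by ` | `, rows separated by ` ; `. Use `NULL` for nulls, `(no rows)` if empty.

Mira | 3 ; Quinn | 0 ; Sam | 3 ; Omar | 2

LEFT JOIN keeps every students row; unmatched ones get NULL for enrollments columns.
Group by students.id and compute COUNT(e.id). COUNT(col) of an all-NULL group is 0.
  2: ids {4, 10, 18} → COUNT(e.id)=3
  6: ids {—} → COUNT(e.id)=0
  7: ids {13, 24, 25} → COUNT(e.id)=3
  10: ids {2, 14} → COUNT(e.id)=2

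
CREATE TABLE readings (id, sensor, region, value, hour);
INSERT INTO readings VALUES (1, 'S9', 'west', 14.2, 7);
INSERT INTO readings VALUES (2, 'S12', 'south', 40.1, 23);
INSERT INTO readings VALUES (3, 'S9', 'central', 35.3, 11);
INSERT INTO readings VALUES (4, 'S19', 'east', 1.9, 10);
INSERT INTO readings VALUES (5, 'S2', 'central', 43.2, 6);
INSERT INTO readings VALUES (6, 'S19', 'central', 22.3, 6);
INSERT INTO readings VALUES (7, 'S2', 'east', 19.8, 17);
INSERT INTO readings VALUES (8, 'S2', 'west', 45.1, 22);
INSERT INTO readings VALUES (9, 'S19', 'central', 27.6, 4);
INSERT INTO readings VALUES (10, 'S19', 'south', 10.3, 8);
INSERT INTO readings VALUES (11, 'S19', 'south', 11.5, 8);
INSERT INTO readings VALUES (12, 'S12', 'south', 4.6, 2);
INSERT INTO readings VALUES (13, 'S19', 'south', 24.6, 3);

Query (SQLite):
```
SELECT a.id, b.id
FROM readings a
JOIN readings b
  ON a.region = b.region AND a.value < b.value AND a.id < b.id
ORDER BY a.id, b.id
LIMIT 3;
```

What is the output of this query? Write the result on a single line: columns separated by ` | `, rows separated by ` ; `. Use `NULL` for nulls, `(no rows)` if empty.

1 | 8 ; 3 | 5 ; 4 | 7

Pairs (a,b) with same region, a.value < b.value, a.id < b.id.
region groups: central:{3,5,6,9} east:{4,7} south:{2,10,11,12,13} west:{1,8}
Ordered by (a.id, b.id); first 3.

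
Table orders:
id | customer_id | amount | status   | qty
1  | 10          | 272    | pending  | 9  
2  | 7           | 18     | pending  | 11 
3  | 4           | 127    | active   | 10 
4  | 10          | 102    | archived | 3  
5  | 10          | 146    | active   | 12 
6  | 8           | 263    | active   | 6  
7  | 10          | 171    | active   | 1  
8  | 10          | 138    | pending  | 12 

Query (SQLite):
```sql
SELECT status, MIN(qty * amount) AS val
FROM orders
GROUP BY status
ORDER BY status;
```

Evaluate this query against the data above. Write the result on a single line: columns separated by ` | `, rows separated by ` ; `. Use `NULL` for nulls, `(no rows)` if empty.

active | 171 ; archived | 306 ; pending | 198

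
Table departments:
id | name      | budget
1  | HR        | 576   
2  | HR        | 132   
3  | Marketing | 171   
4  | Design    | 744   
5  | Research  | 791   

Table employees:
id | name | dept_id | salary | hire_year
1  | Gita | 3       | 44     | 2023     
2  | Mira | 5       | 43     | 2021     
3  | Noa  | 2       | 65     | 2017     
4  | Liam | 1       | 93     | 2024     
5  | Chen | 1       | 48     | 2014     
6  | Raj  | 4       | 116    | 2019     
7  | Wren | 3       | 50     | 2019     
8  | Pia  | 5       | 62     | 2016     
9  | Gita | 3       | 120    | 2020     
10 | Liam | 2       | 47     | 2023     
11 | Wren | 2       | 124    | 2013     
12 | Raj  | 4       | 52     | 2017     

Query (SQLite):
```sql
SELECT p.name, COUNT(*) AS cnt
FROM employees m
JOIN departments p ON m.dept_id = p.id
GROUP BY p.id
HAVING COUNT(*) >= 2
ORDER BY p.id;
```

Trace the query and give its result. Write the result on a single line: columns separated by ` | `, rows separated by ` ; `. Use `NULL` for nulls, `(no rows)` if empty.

HR | 2 ; HR | 3 ; Marketing | 3 ; Design | 2 ; Research | 2

Join each employees row to its departments via dept_id.
Group joined rows by departments.id; compute COUNT(*) per group.
HAVING: keep groups with count ≥ 2.
  1: ids {4, 5} → COUNT(*)=2
  2: ids {3, 10, 11} → COUNT(*)=3
  3: ids {1, 7, 9} → COUNT(*)=3
  4: ids {6, 12} → COUNT(*)=2
  5: ids {2, 8} → COUNT(*)=2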